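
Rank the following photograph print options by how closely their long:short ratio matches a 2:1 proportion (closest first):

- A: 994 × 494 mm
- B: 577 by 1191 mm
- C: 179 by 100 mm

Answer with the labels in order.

A, B, C

A: 994/494 ≈ 2.012 → |2.012 − 2.000| = 0.012
B: 1191/577 ≈ 2.064 → |2.064 − 2.000| = 0.064
C: 179/100 ≈ 1.790 → |1.790 − 2.000| = 0.210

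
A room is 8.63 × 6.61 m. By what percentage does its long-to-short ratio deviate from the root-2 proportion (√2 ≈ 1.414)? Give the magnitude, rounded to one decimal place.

7.7%

Ratio = 8.63 / 6.61 ≈ 1.3056.
Ideal root-2 ≈ 1.4142. |1.3056 − 1.4142| / 1.4142 ≈ 7.68% → 7.7%.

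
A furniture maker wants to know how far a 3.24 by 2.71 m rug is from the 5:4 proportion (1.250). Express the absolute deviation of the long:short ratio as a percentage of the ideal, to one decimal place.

Ratio = 3.24 / 2.71 ≈ 1.1956.
Ideal 5:4 = 1.2500. |1.1956 − 1.2500| / 1.2500 ≈ 4.35% → 4.4%.

4.4%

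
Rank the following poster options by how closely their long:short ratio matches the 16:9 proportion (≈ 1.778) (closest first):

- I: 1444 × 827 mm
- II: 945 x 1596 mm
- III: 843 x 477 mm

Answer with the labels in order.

III, I, II

Ratios: I = 1444 / 827 ≈ 1.746; II = 1596 / 945 ≈ 1.689; III = 843 / 477 ≈ 1.767.
|Δ from 1.778|: I 0.032; II 0.089; III 0.011.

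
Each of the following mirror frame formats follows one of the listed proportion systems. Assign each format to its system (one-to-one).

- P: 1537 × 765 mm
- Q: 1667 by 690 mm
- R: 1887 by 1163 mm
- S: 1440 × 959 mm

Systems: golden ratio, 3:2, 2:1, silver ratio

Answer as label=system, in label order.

Ratios: P ≈ 2.009; Q ≈ 2.416; R ≈ 1.623; S ≈ 1.502.
Targets: golden ratio ≈ 1.618; 3:2 ≈ 1.500; 2:1 ≈ 2.000; silver ratio ≈ 2.414.

P=2:1, Q=silver ratio, R=golden ratio, S=3:2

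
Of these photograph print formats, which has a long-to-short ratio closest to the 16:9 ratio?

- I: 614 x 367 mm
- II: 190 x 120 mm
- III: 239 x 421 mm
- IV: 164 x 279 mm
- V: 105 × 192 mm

III

Ratios (long/short): I ≈ 1.673; II ≈ 1.583; III ≈ 1.762; IV ≈ 1.701; V ≈ 1.829.
16:9 ≈ 1.778; option III is nearest (Δ 0.016).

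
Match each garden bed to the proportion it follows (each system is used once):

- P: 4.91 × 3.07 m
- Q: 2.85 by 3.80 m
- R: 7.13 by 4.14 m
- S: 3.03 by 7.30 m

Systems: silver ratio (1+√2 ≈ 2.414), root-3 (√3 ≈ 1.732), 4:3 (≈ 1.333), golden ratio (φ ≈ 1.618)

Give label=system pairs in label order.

Ratios: P ≈ 1.599; Q ≈ 1.333; R ≈ 1.722; S ≈ 2.409.
Targets: silver ratio ≈ 2.414; root-3 ≈ 1.732; 4:3 ≈ 1.333; golden ratio ≈ 1.618.

P=golden ratio, Q=4:3, R=root-3, S=silver ratio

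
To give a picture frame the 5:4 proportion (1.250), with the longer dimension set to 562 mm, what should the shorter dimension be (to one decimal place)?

5:4 = 1.25000.
Shorter side = 562 ÷ 1.25000 ≈ 449.600 → 449.6 mm.

449.6 mm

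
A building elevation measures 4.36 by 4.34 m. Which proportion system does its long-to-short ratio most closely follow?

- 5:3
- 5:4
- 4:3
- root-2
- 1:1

1:1

4.36/4.34 ≈ 1.005. Nearest candidates are 1:1 (1.000, off by 0.005) and 5:4 (1.250, off by 0.245).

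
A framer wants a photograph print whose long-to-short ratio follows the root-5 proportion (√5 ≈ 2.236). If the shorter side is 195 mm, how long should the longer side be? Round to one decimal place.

436.0 mm

root-5 ≈ 2.23607.
Longer side = 195 × 2.23607 ≈ 436.034 → 436.0 mm.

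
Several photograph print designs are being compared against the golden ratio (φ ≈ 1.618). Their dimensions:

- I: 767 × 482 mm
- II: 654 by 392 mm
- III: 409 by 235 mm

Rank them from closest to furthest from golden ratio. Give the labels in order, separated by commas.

I, II, III

Ratios: I = 767 / 482 ≈ 1.591; II = 654 / 392 ≈ 1.668; III = 409 / 235 ≈ 1.740.
|Δ from 1.618|: I 0.027; II 0.050; III 0.122.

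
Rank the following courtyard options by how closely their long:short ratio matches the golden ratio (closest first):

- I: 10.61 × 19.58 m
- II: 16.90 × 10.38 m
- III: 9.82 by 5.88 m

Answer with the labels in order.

II, III, I

I: 19.58/10.61 ≈ 1.845 → |1.845 − 1.618| = 0.227
II: 16.90/10.38 ≈ 1.628 → |1.628 − 1.618| = 0.010
III: 9.82/5.88 ≈ 1.670 → |1.670 − 1.618| = 0.052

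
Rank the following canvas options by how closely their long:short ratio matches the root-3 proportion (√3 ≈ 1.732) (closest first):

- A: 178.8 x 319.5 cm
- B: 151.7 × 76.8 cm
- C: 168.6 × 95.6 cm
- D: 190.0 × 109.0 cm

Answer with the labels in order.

D, C, A, B

A: 319.5/178.8 ≈ 1.787 → |1.787 − 1.732| = 0.055
B: 151.7/76.8 ≈ 1.975 → |1.975 − 1.732| = 0.243
C: 168.6/95.6 ≈ 1.764 → |1.764 − 1.732| = 0.032
D: 190.0/109.0 ≈ 1.743 → |1.743 − 1.732| = 0.011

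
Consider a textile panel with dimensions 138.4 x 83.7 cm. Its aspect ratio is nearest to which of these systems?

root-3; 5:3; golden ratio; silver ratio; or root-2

138.4/83.7 ≈ 1.654. Nearest candidates are 5:3 (1.667, off by 0.013) and golden ratio (1.618, off by 0.036).

5:3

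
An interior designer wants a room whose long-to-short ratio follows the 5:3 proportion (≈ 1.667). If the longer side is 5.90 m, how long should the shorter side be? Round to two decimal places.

3.54 m

5:3 ≈ 1.66667.
Shorter side = 5.90 ÷ 1.66667 ≈ 3.5400 → 3.54 m.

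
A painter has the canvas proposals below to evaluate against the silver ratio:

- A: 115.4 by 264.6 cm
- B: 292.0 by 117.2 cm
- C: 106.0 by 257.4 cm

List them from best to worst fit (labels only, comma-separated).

A: 264.6/115.4 ≈ 2.293 → |2.293 − 2.414| = 0.121
B: 292.0/117.2 ≈ 2.491 → |2.491 − 2.414| = 0.077
C: 257.4/106.0 ≈ 2.428 → |2.428 − 2.414| = 0.014

C, B, A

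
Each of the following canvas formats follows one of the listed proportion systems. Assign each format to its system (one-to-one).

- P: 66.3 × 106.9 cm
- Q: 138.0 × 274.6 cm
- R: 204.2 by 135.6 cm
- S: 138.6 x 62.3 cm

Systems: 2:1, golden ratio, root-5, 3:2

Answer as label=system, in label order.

P=golden ratio, Q=2:1, R=3:2, S=root-5

Ratios: P ≈ 1.612; Q ≈ 1.990; R ≈ 1.506; S ≈ 2.225.
Targets: 2:1 ≈ 2.000; golden ratio ≈ 1.618; root-5 ≈ 2.236; 3:2 ≈ 1.500.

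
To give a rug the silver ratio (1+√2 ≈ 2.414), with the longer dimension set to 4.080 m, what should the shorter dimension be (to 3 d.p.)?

silver ratio ≈ 2.41421.
Shorter side = 4.080 ÷ 2.41421 ≈ 1.68999 → 1.690 m.

1.690 m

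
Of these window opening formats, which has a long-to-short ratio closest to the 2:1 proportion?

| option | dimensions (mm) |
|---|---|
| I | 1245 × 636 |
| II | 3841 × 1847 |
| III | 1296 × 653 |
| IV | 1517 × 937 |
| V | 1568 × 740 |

III

Ratios (long/short): I ≈ 1.958; II ≈ 2.080; III ≈ 1.985; IV ≈ 1.619; V ≈ 2.119.
2:1 ≈ 2.000; option III is nearest (Δ 0.015).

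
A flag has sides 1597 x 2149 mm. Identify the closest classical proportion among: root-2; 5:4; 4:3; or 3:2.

2149/1597 ≈ 1.346. Nearest candidates are 4:3 (1.333, off by 0.013) and root-2 (1.414, off by 0.068).

4:3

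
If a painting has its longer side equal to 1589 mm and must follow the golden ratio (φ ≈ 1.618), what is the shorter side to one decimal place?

982.1 mm

golden ratio ≈ 1.61803.
Shorter side = 1589 ÷ 1.61803 ≈ 982.058 → 982.1 mm.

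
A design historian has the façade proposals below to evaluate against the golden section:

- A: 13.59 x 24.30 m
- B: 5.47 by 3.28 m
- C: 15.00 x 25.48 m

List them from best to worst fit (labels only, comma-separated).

Ratios: A = 24.30 / 13.59 ≈ 1.788; B = 5.47 / 3.28 ≈ 1.668; C = 25.48 / 15.00 ≈ 1.699.
|Δ from 1.618|: A 0.170; B 0.050; C 0.081.

B, C, A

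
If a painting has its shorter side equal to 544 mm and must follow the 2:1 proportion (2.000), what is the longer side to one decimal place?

2:1 = 2.00000.
Longer side = 544 × 2.00000 ≈ 1088.000 → 1088.0 mm.

1088.0 mm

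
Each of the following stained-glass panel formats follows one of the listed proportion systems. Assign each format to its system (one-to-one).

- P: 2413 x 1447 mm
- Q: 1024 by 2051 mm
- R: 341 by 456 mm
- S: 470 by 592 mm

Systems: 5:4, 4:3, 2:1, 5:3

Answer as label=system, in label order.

P=5:3, Q=2:1, R=4:3, S=5:4

Ratios: P ≈ 1.668; Q ≈ 2.003; R ≈ 1.337; S ≈ 1.260.
Targets: 5:4 ≈ 1.250; 4:3 ≈ 1.333; 2:1 ≈ 2.000; 5:3 ≈ 1.667.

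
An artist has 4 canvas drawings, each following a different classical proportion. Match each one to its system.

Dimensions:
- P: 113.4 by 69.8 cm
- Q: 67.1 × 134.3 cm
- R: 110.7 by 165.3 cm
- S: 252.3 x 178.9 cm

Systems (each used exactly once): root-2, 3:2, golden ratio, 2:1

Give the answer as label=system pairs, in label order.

P=golden ratio, Q=2:1, R=3:2, S=root-2

P = 113.4/69.8 ≈ 1.625 → golden ratio (1.618)
Q = 134.3/67.1 ≈ 2.001 → 2:1 (2.000)
R = 165.3/110.7 ≈ 1.493 → 3:2 (1.500)
S = 252.3/178.9 ≈ 1.410 → root-2 (1.414)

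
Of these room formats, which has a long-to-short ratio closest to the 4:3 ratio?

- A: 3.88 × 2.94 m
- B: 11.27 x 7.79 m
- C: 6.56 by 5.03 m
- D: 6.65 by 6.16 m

Target 4:3 ≈ 1.333.
A: 1.320 (Δ0.013)  B: 1.447 (Δ0.114)  C: 1.304 (Δ0.029)  D: 1.080 (Δ0.253)

A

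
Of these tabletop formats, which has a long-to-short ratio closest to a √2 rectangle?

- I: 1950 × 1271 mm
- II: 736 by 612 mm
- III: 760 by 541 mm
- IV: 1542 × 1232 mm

Ratios (long/short): I ≈ 1.534; II ≈ 1.203; III ≈ 1.405; IV ≈ 1.252.
root-2 ≈ 1.414; option III is nearest (Δ 0.009).

III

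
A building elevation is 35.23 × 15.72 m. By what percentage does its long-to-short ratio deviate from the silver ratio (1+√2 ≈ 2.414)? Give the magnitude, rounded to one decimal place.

Ratio = 35.23 / 15.72 ≈ 2.2411.
Ideal silver ratio ≈ 2.4142. |2.2411 − 2.4142| / 2.4142 ≈ 7.17% → 7.2%.

7.2%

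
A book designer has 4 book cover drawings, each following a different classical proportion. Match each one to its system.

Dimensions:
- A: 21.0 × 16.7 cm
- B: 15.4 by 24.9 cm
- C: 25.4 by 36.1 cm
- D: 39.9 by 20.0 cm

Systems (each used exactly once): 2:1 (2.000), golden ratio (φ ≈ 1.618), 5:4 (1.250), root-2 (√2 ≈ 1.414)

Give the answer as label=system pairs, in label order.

Ratios: A ≈ 1.257; B ≈ 1.617; C ≈ 1.421; D ≈ 1.995.
Targets: 2:1 ≈ 2.000; golden ratio ≈ 1.618; 5:4 ≈ 1.250; root-2 ≈ 1.414.

A=5:4, B=golden ratio, C=root-2, D=2:1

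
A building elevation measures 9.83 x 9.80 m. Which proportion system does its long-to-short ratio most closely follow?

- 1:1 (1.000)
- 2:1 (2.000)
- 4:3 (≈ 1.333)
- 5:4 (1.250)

1:1

9.83/9.80 ≈ 1.003. Nearest candidates are 1:1 (1.000, off by 0.003) and 5:4 (1.250, off by 0.247).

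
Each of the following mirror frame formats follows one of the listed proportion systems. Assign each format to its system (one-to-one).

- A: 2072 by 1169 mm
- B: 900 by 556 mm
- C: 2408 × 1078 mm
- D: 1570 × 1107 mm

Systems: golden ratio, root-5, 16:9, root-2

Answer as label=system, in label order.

A=16:9, B=golden ratio, C=root-5, D=root-2

Ratios: A ≈ 1.772; B ≈ 1.619; C ≈ 2.234; D ≈ 1.418.
Targets: golden ratio ≈ 1.618; root-5 ≈ 2.236; 16:9 ≈ 1.778; root-2 ≈ 1.414.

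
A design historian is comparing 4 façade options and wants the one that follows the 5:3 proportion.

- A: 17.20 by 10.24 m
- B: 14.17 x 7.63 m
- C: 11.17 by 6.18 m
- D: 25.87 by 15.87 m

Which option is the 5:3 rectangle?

Target 5:3 ≈ 1.667.
A: 1.680 (Δ0.013)  B: 1.857 (Δ0.190)  C: 1.807 (Δ0.140)  D: 1.630 (Δ0.037)

A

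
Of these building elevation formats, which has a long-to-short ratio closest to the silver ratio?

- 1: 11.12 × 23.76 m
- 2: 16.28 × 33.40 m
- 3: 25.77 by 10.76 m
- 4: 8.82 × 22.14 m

3

Ratios (long/short): 1 ≈ 2.137; 2 ≈ 2.052; 3 ≈ 2.395; 4 ≈ 2.510.
silver ratio ≈ 2.414; option 3 is nearest (Δ 0.019).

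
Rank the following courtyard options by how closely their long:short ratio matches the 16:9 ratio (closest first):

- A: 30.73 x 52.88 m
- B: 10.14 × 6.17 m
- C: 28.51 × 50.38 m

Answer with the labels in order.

Ratios: A = 52.88 / 30.73 ≈ 1.721; B = 10.14 / 6.17 ≈ 1.643; C = 50.38 / 28.51 ≈ 1.767.
|Δ from 1.778|: A 0.057; B 0.135; C 0.011.

C, A, B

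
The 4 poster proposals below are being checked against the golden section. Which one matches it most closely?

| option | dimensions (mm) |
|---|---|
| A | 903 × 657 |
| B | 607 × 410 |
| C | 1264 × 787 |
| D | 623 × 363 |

Target golden ratio ≈ 1.618.
A: 1.374 (Δ0.244)  B: 1.480 (Δ0.138)  C: 1.606 (Δ0.012)  D: 1.716 (Δ0.098)

C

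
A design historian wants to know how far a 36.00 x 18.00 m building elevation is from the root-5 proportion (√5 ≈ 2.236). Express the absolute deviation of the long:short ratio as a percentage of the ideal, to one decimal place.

Ratio = 36.00 / 18.00 ≈ 2.0000.
Ideal root-5 ≈ 2.2361. |2.0000 − 2.2361| / 2.2361 ≈ 10.56% → 10.6%.

10.6%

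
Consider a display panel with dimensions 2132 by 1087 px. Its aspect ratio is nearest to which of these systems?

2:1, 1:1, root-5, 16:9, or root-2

Ratio = 2132 / 1087 ≈ 1.961.
Distances: 2:1 2.000 (Δ 0.039); 1:1 1.000 (Δ 0.961); root-5 2.236 (Δ 0.275); 16:9 1.778 (Δ 0.183); root-2 1.414 (Δ 0.547).

2:1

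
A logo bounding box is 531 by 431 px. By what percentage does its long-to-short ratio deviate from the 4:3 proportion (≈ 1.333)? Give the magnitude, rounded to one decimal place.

Ratio = 531 / 431 ≈ 1.2320.
Ideal 4:3 ≈ 1.3333. |1.2320 − 1.3333| / 1.3333 ≈ 7.60% → 7.6%.

7.6%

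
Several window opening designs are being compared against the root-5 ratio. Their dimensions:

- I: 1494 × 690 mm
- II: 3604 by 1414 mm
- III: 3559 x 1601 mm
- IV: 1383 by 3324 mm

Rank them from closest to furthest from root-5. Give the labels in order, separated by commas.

III, I, IV, II

Ratios: I = 1494 / 690 ≈ 2.165; II = 3604 / 1414 ≈ 2.549; III = 3559 / 1601 ≈ 2.223; IV = 3324 / 1383 ≈ 2.403.
|Δ from 2.236|: I 0.071; II 0.313; III 0.013; IV 0.167.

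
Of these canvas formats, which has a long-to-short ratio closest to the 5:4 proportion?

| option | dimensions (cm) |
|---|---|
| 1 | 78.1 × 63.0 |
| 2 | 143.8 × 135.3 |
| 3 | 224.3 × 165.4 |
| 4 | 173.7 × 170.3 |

Target 5:4 ≈ 1.250.
1: 1.240 (Δ0.010)  2: 1.063 (Δ0.187)  3: 1.356 (Δ0.106)  4: 1.020 (Δ0.230)

1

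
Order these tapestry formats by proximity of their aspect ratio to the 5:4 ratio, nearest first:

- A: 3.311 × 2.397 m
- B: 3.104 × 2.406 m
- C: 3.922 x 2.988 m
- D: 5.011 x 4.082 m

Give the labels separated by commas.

D, B, C, A

Ratios: A = 3.311 / 2.397 ≈ 1.381; B = 3.104 / 2.406 ≈ 1.290; C = 3.922 / 2.988 ≈ 1.313; D = 5.011 / 4.082 ≈ 1.228.
|Δ from 1.250|: A 0.131; B 0.040; C 0.063; D 0.022.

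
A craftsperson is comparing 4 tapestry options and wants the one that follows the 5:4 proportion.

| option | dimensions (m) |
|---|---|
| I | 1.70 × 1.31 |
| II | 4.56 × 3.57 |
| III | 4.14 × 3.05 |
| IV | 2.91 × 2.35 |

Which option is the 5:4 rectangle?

Ratios (long/short): I ≈ 1.298; II ≈ 1.277; III ≈ 1.357; IV ≈ 1.238.
5:4 ≈ 1.250; option IV is nearest (Δ 0.012).

IV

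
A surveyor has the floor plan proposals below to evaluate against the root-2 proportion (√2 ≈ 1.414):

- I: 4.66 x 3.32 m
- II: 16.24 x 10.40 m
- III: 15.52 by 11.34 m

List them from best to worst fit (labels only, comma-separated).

I, III, II

I: 4.66/3.32 ≈ 1.404 → |1.404 − 1.414| = 0.010
II: 16.24/10.40 ≈ 1.562 → |1.562 − 1.414| = 0.148
III: 15.52/11.34 ≈ 1.369 → |1.369 − 1.414| = 0.045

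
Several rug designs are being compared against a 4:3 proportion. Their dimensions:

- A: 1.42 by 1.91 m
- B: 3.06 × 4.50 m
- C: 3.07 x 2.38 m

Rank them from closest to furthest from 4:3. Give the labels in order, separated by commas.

Ratios: A = 1.91 / 1.42 ≈ 1.345; B = 4.50 / 3.06 ≈ 1.471; C = 3.07 / 2.38 ≈ 1.290.
|Δ from 1.333|: A 0.012; B 0.138; C 0.043.

A, C, B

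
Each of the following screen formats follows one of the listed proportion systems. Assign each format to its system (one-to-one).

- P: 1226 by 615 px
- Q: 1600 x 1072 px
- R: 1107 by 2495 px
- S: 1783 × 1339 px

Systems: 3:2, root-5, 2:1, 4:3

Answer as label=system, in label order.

P=2:1, Q=3:2, R=root-5, S=4:3

P = 1226/615 ≈ 1.993 → 2:1 (2.000)
Q = 1600/1072 ≈ 1.493 → 3:2 (1.500)
R = 2495/1107 ≈ 2.254 → root-5 (2.236)
S = 1783/1339 ≈ 1.332 → 4:3 (1.333)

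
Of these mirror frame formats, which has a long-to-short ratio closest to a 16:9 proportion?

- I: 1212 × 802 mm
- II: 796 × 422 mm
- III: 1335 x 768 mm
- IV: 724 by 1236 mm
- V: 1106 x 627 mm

V

Target 16:9 ≈ 1.778.
I: 1.511 (Δ0.267)  II: 1.886 (Δ0.108)  III: 1.738 (Δ0.040)  IV: 1.707 (Δ0.071)  V: 1.764 (Δ0.014)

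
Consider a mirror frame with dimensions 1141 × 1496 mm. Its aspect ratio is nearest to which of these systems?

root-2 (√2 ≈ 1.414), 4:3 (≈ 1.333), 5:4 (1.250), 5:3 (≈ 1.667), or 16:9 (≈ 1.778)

4:3

1496/1141 ≈ 1.311. Nearest candidates are 4:3 (1.333, off by 0.022) and 5:4 (1.250, off by 0.061).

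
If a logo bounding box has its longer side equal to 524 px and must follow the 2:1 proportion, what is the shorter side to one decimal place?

2:1 = 2.00000.
Shorter side = 524 ÷ 2.00000 ≈ 262.000 → 262.0 px.

262.0 px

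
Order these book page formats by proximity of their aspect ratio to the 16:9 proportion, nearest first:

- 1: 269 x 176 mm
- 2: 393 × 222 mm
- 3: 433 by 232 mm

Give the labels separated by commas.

2, 3, 1

Ratios: 1 = 269 / 176 ≈ 1.528; 2 = 393 / 222 ≈ 1.770; 3 = 433 / 232 ≈ 1.866.
|Δ from 1.778|: 1 0.250; 2 0.008; 3 0.088.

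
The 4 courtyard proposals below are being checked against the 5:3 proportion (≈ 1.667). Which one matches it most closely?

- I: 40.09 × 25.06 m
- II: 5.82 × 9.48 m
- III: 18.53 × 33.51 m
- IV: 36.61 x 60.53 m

Target 5:3 ≈ 1.667.
I: 1.600 (Δ0.067)  II: 1.629 (Δ0.038)  III: 1.808 (Δ0.141)  IV: 1.653 (Δ0.014)

IV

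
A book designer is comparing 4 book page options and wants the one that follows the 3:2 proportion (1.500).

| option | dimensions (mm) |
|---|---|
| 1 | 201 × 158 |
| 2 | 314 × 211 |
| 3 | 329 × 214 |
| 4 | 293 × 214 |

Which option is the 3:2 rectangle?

2

Target 3:2 ≈ 1.500.
1: 1.272 (Δ0.228)  2: 1.488 (Δ0.012)  3: 1.537 (Δ0.037)  4: 1.369 (Δ0.131)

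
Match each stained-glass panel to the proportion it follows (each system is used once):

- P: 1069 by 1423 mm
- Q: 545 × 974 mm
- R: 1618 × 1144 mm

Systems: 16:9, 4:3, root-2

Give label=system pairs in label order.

Ratios: P ≈ 1.331; Q ≈ 1.787; R ≈ 1.414.
Targets: 16:9 ≈ 1.778; 4:3 ≈ 1.333; root-2 ≈ 1.414.

P=4:3, Q=16:9, R=root-2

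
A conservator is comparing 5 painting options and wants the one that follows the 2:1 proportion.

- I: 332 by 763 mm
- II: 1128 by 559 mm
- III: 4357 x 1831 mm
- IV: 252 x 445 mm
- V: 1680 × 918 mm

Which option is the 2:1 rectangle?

Target 2:1 ≈ 2.000.
I: 2.298 (Δ0.298)  II: 2.018 (Δ0.018)  III: 2.380 (Δ0.380)  IV: 1.766 (Δ0.234)  V: 1.830 (Δ0.170)

II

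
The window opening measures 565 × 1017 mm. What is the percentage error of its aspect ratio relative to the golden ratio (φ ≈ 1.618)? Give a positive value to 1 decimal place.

11.2%

Ratio = 1017 / 565 ≈ 1.8000.
Ideal golden ratio ≈ 1.6180. |1.8000 − 1.6180| / 1.6180 ≈ 11.25% → 11.2%.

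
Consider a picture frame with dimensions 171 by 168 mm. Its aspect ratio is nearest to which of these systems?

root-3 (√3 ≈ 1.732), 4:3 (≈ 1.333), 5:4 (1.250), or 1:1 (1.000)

171/168 ≈ 1.018. Nearest candidates are 1:1 (1.000, off by 0.018) and 5:4 (1.250, off by 0.232).

1:1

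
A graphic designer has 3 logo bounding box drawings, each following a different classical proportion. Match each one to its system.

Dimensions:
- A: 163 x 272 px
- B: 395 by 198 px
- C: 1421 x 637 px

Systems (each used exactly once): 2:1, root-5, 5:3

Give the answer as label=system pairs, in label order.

A = 272/163 ≈ 1.669 → 5:3 (1.667)
B = 395/198 ≈ 1.995 → 2:1 (2.000)
C = 1421/637 ≈ 2.231 → root-5 (2.236)

A=5:3, B=2:1, C=root-5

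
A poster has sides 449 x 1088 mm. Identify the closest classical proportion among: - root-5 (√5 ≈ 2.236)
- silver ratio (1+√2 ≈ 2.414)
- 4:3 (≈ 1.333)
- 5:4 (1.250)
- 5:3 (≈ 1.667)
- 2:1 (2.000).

silver ratio

Ratio = 1088 / 449 ≈ 2.423.
Distances: root-5 2.236 (Δ 0.187); silver ratio 2.414 (Δ 0.009); 4:3 1.333 (Δ 1.090); 5:4 1.250 (Δ 1.173); 5:3 1.667 (Δ 0.756); 2:1 2.000 (Δ 0.423).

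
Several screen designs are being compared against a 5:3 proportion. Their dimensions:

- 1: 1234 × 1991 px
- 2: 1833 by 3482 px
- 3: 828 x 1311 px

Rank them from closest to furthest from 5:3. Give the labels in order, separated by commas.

1, 3, 2

1: 1991/1234 ≈ 1.613 → |1.613 − 1.667| = 0.054
2: 3482/1833 ≈ 1.900 → |1.900 − 1.667| = 0.233
3: 1311/828 ≈ 1.583 → |1.583 − 1.667| = 0.084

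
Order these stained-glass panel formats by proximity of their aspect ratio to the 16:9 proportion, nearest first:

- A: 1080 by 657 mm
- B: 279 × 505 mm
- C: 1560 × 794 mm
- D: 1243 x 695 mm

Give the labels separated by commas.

D, B, A, C

A: 1080/657 ≈ 1.644 → |1.644 − 1.778| = 0.134
B: 505/279 ≈ 1.810 → |1.810 − 1.778| = 0.032
C: 1560/794 ≈ 1.965 → |1.965 − 1.778| = 0.187
D: 1243/695 ≈ 1.788 → |1.788 − 1.778| = 0.010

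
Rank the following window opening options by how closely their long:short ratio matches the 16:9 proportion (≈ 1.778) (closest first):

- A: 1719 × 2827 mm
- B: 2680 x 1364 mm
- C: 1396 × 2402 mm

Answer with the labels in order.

Ratios: A = 2827 / 1719 ≈ 1.645; B = 2680 / 1364 ≈ 1.965; C = 2402 / 1396 ≈ 1.721.
|Δ from 1.778|: A 0.133; B 0.187; C 0.057.

C, A, B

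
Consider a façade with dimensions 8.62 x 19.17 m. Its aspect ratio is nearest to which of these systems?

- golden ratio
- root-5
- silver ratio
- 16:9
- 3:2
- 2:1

Ratio = 19.17 / 8.62 ≈ 2.224.
Distances: golden ratio 1.618 (Δ 0.606); root-5 2.236 (Δ 0.012); silver ratio 2.414 (Δ 0.190); 16:9 1.778 (Δ 0.446); 3:2 1.500 (Δ 0.724); 2:1 2.000 (Δ 0.224).

root-5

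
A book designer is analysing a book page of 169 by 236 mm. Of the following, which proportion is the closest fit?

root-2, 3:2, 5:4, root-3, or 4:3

root-2

Ratio = 236 / 169 ≈ 1.396.
Distances: root-2 1.414 (Δ 0.018); 3:2 1.500 (Δ 0.104); 5:4 1.250 (Δ 0.146); root-3 1.732 (Δ 0.336); 4:3 1.333 (Δ 0.063).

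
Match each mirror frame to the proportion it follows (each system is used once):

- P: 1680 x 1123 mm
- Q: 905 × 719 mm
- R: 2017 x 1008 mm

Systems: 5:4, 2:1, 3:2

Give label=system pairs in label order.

P = 1680/1123 ≈ 1.496 → 3:2 (1.500)
Q = 905/719 ≈ 1.259 → 5:4 (1.250)
R = 2017/1008 ≈ 2.001 → 2:1 (2.000)

P=3:2, Q=5:4, R=2:1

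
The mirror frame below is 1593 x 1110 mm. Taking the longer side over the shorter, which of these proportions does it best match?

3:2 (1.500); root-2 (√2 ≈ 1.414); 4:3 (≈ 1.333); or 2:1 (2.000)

root-2

1593/1110 ≈ 1.435. Nearest candidates are root-2 (1.414, off by 0.021) and 3:2 (1.500, off by 0.065).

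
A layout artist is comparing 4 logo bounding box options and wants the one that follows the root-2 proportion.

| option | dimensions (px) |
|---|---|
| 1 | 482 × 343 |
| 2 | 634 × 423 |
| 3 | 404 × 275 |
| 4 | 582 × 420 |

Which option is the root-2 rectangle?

Ratios (long/short): 1 ≈ 1.405; 2 ≈ 1.499; 3 ≈ 1.469; 4 ≈ 1.386.
root-2 ≈ 1.414; option 1 is nearest (Δ 0.009).

1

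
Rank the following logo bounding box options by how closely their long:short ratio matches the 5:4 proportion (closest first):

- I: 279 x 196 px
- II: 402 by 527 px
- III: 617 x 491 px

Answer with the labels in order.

III, II, I

Ratios: I = 279 / 196 ≈ 1.423; II = 527 / 402 ≈ 1.311; III = 617 / 491 ≈ 1.257.
|Δ from 1.250|: I 0.173; II 0.061; III 0.007.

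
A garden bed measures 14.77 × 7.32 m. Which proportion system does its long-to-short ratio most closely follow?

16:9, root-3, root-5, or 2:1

2:1

14.77/7.32 ≈ 2.018. Nearest candidates are 2:1 (2.000, off by 0.018) and root-5 (2.236, off by 0.218).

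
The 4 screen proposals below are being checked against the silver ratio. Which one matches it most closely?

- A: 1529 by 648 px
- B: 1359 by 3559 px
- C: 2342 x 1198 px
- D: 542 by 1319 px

Target silver ratio ≈ 2.414.
A: 2.360 (Δ0.054)  B: 2.619 (Δ0.205)  C: 1.955 (Δ0.459)  D: 2.434 (Δ0.020)

D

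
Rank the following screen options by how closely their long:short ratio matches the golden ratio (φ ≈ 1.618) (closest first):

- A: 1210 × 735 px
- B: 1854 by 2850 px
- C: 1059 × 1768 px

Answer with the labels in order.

A, C, B

Ratios: A = 1210 / 735 ≈ 1.646; B = 2850 / 1854 ≈ 1.537; C = 1768 / 1059 ≈ 1.669.
|Δ from 1.618|: A 0.028; B 0.081; C 0.051.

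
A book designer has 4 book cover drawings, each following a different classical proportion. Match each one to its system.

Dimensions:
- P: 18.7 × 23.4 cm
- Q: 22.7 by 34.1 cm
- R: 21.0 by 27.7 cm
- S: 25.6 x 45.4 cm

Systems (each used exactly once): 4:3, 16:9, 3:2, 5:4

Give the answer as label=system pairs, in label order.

P=5:4, Q=3:2, R=4:3, S=16:9

P = 23.4/18.7 ≈ 1.251 → 5:4 (1.250)
Q = 34.1/22.7 ≈ 1.502 → 3:2 (1.500)
R = 27.7/21.0 ≈ 1.319 → 4:3 (1.333)
S = 45.4/25.6 ≈ 1.773 → 16:9 (1.778)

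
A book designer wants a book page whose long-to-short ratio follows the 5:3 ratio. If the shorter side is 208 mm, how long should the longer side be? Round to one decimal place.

346.7 mm

5:3 ≈ 1.66667.
Longer side = 208 × 1.66667 ≈ 346.667 → 346.7 mm.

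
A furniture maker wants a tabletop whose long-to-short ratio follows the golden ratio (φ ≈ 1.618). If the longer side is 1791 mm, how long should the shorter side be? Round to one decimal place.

1106.9 mm

golden ratio ≈ 1.61803.
Shorter side = 1791 ÷ 1.61803 ≈ 1106.902 → 1106.9 mm.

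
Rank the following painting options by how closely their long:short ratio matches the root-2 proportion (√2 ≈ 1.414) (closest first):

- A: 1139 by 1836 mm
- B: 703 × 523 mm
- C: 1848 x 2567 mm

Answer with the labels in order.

C, B, A

A: 1836/1139 ≈ 1.612 → |1.612 − 1.414| = 0.198
B: 703/523 ≈ 1.344 → |1.344 − 1.414| = 0.070
C: 2567/1848 ≈ 1.389 → |1.389 − 1.414| = 0.025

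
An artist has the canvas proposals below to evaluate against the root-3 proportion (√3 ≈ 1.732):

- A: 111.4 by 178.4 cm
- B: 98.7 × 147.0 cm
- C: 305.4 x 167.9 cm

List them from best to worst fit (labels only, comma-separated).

Ratios: A = 178.4 / 111.4 ≈ 1.601; B = 147.0 / 98.7 ≈ 1.489; C = 305.4 / 167.9 ≈ 1.819.
|Δ from 1.732|: A 0.131; B 0.243; C 0.087.

C, A, B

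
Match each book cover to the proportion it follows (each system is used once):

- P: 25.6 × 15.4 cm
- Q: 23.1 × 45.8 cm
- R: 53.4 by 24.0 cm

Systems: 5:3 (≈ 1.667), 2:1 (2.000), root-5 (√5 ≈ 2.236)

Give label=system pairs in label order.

P=5:3, Q=2:1, R=root-5

Ratios: P ≈ 1.662; Q ≈ 1.983; R ≈ 2.225.
Targets: 5:3 ≈ 1.667; 2:1 ≈ 2.000; root-5 ≈ 2.236.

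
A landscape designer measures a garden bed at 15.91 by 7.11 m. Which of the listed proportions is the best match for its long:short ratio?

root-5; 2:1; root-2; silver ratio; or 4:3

Ratio = 15.91 / 7.11 ≈ 2.238.
Distances: root-5 2.236 (Δ 0.002); 2:1 2.000 (Δ 0.238); root-2 1.414 (Δ 0.824); silver ratio 2.414 (Δ 0.176); 4:3 1.333 (Δ 0.905).

root-5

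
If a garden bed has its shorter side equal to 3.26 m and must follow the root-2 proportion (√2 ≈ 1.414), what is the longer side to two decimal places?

4.61 m

root-2 ≈ 1.41421.
Longer side = 3.26 × 1.41421 ≈ 4.6103 → 4.61 m.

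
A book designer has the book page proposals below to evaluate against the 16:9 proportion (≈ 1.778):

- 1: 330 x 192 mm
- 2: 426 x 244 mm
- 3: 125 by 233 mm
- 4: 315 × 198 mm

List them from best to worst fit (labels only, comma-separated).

2, 1, 3, 4

1: 330/192 ≈ 1.719 → |1.719 − 1.778| = 0.059
2: 426/244 ≈ 1.746 → |1.746 − 1.778| = 0.032
3: 233/125 ≈ 1.864 → |1.864 − 1.778| = 0.086
4: 315/198 ≈ 1.591 → |1.591 − 1.778| = 0.187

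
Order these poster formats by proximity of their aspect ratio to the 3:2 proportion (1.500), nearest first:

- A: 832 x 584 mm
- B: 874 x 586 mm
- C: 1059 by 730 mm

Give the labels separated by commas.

B, C, A

A: 832/584 ≈ 1.425 → |1.425 − 1.500| = 0.075
B: 874/586 ≈ 1.491 → |1.491 − 1.500| = 0.009
C: 1059/730 ≈ 1.451 → |1.451 − 1.500| = 0.049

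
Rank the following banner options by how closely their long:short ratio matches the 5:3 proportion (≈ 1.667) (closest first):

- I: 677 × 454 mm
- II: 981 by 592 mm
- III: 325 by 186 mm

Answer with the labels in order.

II, III, I

I: 677/454 ≈ 1.491 → |1.491 − 1.667| = 0.176
II: 981/592 ≈ 1.657 → |1.657 − 1.667| = 0.010
III: 325/186 ≈ 1.747 → |1.747 − 1.667| = 0.080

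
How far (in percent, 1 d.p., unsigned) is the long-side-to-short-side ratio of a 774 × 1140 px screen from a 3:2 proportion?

Ratio = 1140 / 774 ≈ 1.4729.
Ideal 3:2 = 1.5000. |1.4729 − 1.5000| / 1.5000 ≈ 1.81% → 1.8%.

1.8%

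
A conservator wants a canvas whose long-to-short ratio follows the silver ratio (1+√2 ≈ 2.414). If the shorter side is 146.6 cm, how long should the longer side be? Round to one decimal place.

silver ratio ≈ 2.41421.
Longer side = 146.6 × 2.41421 ≈ 353.923 → 353.9 cm.

353.9 cm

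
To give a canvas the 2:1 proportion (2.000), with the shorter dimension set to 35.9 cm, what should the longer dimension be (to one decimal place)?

2:1 = 2.00000.
Longer side = 35.9 × 2.00000 ≈ 71.800 → 71.8 cm.

71.8 cm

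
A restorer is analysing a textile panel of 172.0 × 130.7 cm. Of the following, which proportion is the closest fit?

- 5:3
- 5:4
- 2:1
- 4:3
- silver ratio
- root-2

4:3

172.0/130.7 ≈ 1.316. Nearest candidates are 4:3 (1.333, off by 0.017) and 5:4 (1.250, off by 0.066).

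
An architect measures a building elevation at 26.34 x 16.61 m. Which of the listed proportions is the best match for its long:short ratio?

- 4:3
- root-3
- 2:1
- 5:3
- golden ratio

golden ratio

Ratio = 26.34 / 16.61 ≈ 1.586.
Distances: 4:3 1.333 (Δ 0.253); root-3 1.732 (Δ 0.146); 2:1 2.000 (Δ 0.414); 5:3 1.667 (Δ 0.081); golden ratio 1.618 (Δ 0.032).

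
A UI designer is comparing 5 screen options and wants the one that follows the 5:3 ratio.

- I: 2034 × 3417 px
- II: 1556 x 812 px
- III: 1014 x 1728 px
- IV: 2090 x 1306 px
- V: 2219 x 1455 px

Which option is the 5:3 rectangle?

Target 5:3 ≈ 1.667.
I: 1.680 (Δ0.013)  II: 1.916 (Δ0.249)  III: 1.704 (Δ0.037)  IV: 1.600 (Δ0.067)  V: 1.525 (Δ0.142)

I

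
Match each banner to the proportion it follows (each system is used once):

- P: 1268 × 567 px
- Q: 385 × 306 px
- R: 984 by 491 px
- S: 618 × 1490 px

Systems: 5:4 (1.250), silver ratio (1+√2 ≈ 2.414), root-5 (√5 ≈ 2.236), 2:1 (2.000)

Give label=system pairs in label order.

P=root-5, Q=5:4, R=2:1, S=silver ratio

P = 1268/567 ≈ 2.236 → root-5 (2.236)
Q = 385/306 ≈ 1.258 → 5:4 (1.250)
R = 984/491 ≈ 2.004 → 2:1 (2.000)
S = 1490/618 ≈ 2.411 → silver ratio (2.414)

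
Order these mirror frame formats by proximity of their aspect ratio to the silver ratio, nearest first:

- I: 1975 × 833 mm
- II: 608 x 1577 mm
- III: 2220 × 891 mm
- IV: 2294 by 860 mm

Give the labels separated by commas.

Ratios: I = 1975 / 833 ≈ 2.371; II = 1577 / 608 ≈ 2.594; III = 2220 / 891 ≈ 2.492; IV = 2294 / 860 ≈ 2.667.
|Δ from 2.414|: I 0.043; II 0.180; III 0.078; IV 0.253.

I, III, II, IV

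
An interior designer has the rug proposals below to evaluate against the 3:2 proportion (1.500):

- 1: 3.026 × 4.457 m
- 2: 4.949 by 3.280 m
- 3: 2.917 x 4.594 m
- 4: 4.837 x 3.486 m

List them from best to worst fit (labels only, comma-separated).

Ratios: 1 = 4.457 / 3.026 ≈ 1.473; 2 = 4.949 / 3.280 ≈ 1.509; 3 = 4.594 / 2.917 ≈ 1.575; 4 = 4.837 / 3.486 ≈ 1.388.
|Δ from 1.500|: 1 0.027; 2 0.009; 3 0.075; 4 0.112.

2, 1, 3, 4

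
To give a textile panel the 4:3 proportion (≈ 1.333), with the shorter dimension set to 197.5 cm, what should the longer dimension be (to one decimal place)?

263.3 cm

4:3 ≈ 1.33333.
Longer side = 197.5 × 1.33333 ≈ 263.333 → 263.3 cm.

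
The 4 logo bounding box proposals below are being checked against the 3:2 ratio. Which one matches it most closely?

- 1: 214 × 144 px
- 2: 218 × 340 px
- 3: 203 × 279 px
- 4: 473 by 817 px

Target 3:2 ≈ 1.500.
1: 1.486 (Δ0.014)  2: 1.560 (Δ0.060)  3: 1.374 (Δ0.126)  4: 1.727 (Δ0.227)

1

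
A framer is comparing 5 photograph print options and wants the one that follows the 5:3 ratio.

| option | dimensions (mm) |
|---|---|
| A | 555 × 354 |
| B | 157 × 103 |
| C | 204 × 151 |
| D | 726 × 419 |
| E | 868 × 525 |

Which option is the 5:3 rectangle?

Ratios (long/short): A ≈ 1.568; B ≈ 1.524; C ≈ 1.351; D ≈ 1.733; E ≈ 1.653.
5:3 ≈ 1.667; option E is nearest (Δ 0.014).

E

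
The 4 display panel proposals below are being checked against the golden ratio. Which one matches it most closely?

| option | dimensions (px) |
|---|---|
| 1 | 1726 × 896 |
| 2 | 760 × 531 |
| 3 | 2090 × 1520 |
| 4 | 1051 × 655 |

4

Target golden ratio ≈ 1.618.
1: 1.926 (Δ0.308)  2: 1.431 (Δ0.187)  3: 1.375 (Δ0.243)  4: 1.605 (Δ0.013)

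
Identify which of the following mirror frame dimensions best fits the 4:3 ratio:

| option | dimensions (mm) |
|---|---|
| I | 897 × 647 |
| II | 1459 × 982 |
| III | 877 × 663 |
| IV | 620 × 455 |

Target 4:3 ≈ 1.333.
I: 1.386 (Δ0.053)  II: 1.486 (Δ0.153)  III: 1.323 (Δ0.010)  IV: 1.363 (Δ0.030)

III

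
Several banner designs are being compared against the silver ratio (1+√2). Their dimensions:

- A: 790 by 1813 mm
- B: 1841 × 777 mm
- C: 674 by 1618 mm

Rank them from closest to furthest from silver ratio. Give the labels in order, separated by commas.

Ratios: A = 1813 / 790 ≈ 2.295; B = 1841 / 777 ≈ 2.369; C = 1618 / 674 ≈ 2.401.
|Δ from 2.414|: A 0.119; B 0.045; C 0.013.

C, B, A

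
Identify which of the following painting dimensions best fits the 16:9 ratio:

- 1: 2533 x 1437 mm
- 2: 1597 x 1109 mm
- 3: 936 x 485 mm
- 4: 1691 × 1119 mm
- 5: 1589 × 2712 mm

1

Target 16:9 ≈ 1.778.
1: 1.763 (Δ0.015)  2: 1.440 (Δ0.338)  3: 1.930 (Δ0.152)  4: 1.511 (Δ0.267)  5: 1.707 (Δ0.071)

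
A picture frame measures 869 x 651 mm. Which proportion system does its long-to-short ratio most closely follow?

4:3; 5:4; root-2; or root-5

4:3

869/651 ≈ 1.335. Nearest candidates are 4:3 (1.333, off by 0.002) and root-2 (1.414, off by 0.079).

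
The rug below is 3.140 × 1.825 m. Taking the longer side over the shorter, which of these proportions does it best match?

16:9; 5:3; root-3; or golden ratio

root-3

3.140/1.825 ≈ 1.721. Nearest candidates are root-3 (1.732, off by 0.011) and 5:3 (1.667, off by 0.054).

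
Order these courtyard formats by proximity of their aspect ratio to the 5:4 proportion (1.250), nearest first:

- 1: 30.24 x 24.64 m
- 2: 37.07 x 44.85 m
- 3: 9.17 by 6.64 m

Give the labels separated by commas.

Ratios: 1 = 30.24 / 24.64 ≈ 1.227; 2 = 44.85 / 37.07 ≈ 1.210; 3 = 9.17 / 6.64 ≈ 1.381.
|Δ from 1.250|: 1 0.023; 2 0.040; 3 0.131.

1, 2, 3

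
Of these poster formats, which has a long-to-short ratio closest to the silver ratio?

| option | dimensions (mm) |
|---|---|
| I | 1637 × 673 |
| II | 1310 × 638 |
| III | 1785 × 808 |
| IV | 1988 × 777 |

I

Ratios (long/short): I ≈ 2.432; II ≈ 2.053; III ≈ 2.209; IV ≈ 2.559.
silver ratio ≈ 2.414; option I is nearest (Δ 0.018).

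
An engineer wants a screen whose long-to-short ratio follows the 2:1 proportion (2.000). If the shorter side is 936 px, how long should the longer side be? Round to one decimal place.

1872.0 px

2:1 = 2.00000.
Longer side = 936 × 2.00000 ≈ 1872.000 → 1872.0 px.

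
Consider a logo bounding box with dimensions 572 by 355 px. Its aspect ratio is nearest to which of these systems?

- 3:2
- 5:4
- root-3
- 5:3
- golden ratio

golden ratio

Ratio = 572 / 355 ≈ 1.611.
Distances: 3:2 1.500 (Δ 0.111); 5:4 1.250 (Δ 0.361); root-3 1.732 (Δ 0.121); 5:3 1.667 (Δ 0.056); golden ratio 1.618 (Δ 0.007).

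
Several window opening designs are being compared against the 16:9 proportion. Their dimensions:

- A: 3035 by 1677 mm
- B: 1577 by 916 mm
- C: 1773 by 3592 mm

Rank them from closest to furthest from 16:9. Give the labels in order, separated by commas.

A, B, C

A: 3035/1677 ≈ 1.810 → |1.810 − 1.778| = 0.032
B: 1577/916 ≈ 1.722 → |1.722 − 1.778| = 0.056
C: 3592/1773 ≈ 2.026 → |2.026 − 1.778| = 0.248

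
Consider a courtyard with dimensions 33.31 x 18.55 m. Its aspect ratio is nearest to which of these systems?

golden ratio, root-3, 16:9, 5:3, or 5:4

16:9

33.31/18.55 ≈ 1.796. Nearest candidates are 16:9 (1.778, off by 0.018) and root-3 (1.732, off by 0.064).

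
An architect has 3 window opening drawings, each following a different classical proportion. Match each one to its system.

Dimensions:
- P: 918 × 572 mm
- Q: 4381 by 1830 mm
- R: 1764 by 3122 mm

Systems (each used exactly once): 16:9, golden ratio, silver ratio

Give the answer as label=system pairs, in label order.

Ratios: P ≈ 1.605; Q ≈ 2.394; R ≈ 1.770.
Targets: 16:9 ≈ 1.778; golden ratio ≈ 1.618; silver ratio ≈ 2.414.

P=golden ratio, Q=silver ratio, R=16:9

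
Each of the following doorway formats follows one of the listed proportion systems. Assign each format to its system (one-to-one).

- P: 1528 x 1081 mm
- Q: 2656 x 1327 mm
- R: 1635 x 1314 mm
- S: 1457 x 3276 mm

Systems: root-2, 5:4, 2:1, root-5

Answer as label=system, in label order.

P = 1528/1081 ≈ 1.414 → root-2 (1.414)
Q = 2656/1327 ≈ 2.002 → 2:1 (2.000)
R = 1635/1314 ≈ 1.244 → 5:4 (1.250)
S = 3276/1457 ≈ 2.248 → root-5 (2.236)

P=root-2, Q=2:1, R=5:4, S=root-5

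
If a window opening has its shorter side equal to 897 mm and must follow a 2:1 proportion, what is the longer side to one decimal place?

2:1 = 2.00000.
Longer side = 897 × 2.00000 ≈ 1794.000 → 1794.0 mm.

1794.0 mm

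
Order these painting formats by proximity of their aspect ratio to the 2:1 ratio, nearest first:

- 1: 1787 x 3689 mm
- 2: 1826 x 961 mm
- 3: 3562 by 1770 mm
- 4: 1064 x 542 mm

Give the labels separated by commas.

3, 4, 1, 2

Ratios: 1 = 3689 / 1787 ≈ 2.064; 2 = 1826 / 961 ≈ 1.900; 3 = 3562 / 1770 ≈ 2.012; 4 = 1064 / 542 ≈ 1.963.
|Δ from 2.000|: 1 0.064; 2 0.100; 3 0.012; 4 0.037.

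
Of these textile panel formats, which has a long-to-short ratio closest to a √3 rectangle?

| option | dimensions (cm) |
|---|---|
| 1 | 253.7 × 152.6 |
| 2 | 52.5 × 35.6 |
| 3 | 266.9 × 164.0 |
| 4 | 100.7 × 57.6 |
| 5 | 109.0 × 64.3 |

4

Ratios (long/short): 1 ≈ 1.663; 2 ≈ 1.475; 3 ≈ 1.627; 4 ≈ 1.748; 5 ≈ 1.695.
root-3 ≈ 1.732; option 4 is nearest (Δ 0.016).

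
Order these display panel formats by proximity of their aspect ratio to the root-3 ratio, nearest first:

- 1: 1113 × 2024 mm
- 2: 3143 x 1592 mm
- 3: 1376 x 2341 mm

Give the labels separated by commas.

3, 1, 2

Ratios: 1 = 2024 / 1113 ≈ 1.819; 2 = 3143 / 1592 ≈ 1.974; 3 = 2341 / 1376 ≈ 1.701.
|Δ from 1.732|: 1 0.087; 2 0.242; 3 0.031.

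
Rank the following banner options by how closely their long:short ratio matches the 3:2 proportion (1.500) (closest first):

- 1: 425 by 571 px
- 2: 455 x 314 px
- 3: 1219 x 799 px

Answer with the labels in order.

Ratios: 1 = 571 / 425 ≈ 1.344; 2 = 455 / 314 ≈ 1.449; 3 = 1219 / 799 ≈ 1.526.
|Δ from 1.500|: 1 0.156; 2 0.051; 3 0.026.

3, 2, 1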